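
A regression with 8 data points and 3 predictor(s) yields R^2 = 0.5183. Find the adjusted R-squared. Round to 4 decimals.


Using the formula:
(1 - 0.5183) = 0.4817.
Multiply by 7/4: 0.4817 * 7 = 3.3719, then 3.3719 / 4 = 0.8430.
Adj R^2 = 1 - 0.8430 = 0.1570.

0.1570


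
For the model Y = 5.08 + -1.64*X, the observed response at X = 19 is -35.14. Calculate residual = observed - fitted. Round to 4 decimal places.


Fitted value at X = 19 is yhat = 5.08 + -1.64*19 = -26.0800.
Residual = -35.14 - -26.0800 = -9.0600.

-9.0600


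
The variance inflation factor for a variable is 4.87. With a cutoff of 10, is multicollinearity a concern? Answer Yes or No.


Compare VIF = 4.87 to the threshold of 10.
4.87 < 10, so the answer is No.

No


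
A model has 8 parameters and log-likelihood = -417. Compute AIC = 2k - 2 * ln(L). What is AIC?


AIC = 2*8 - 2*(-417).
= 16 + 834 = 850.

850


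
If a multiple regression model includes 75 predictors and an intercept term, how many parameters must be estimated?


Total coefficients = number of predictors + 1 (for the intercept).
= 75 + 1 = 76.

76


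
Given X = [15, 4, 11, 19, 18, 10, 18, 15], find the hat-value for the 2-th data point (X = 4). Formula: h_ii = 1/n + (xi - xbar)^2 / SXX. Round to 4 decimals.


n = 8, xbar = 13.7500.
SXX = sum((xi - xbar)^2) = 183.5000.
h = 1/8 + (4 - 13.7500)^2 / 183.5000 = 0.6431.

0.6431


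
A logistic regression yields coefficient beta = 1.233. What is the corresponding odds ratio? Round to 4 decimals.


The odds ratio is computed as:
OR = e^(1.233) = 3.4315.

3.4315


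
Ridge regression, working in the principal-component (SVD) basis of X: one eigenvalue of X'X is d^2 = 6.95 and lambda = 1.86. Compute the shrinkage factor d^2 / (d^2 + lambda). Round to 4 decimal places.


Compute the denominator: 6.95 + 1.86 = 8.8100.
Shrinkage factor = 6.95 / 8.8100 = 0.7889.

0.7889


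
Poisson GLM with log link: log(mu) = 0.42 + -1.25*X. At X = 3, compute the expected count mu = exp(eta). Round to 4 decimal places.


Compute eta = 0.42 + -1.25 * 3 = -3.3300.
Apply inverse link: mu = e^-3.3300 = 0.0358.

0.0358


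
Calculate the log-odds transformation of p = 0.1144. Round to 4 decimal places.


Compute the odds: 0.1144/0.8856 = 0.1292.
Take the natural log: ln(0.1292) = -2.0466.

-2.0466


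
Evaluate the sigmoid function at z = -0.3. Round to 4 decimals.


First, exp(0.3000) = 1.3499.
Then sigma(z) = 1/(1 + 1.3499) = 0.4256.

0.4256


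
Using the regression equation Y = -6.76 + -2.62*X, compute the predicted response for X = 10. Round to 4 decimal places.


Plug X = 10 into Y = -6.76 + -2.62*X:
Y = -6.76 + -26.2000 = -32.9600.

-32.9600


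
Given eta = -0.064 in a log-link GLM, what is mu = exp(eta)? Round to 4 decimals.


Apply the inverse link:
mu = e^-0.064 = 0.9380.

0.9380


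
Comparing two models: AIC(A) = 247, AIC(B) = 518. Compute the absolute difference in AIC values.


Compute |247 - 518| = 271.
Model A has the smaller AIC.

271


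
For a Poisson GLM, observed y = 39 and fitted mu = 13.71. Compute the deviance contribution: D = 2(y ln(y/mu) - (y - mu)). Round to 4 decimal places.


Compute y*ln(y/mu) = 39*ln(39/13.71) = 39*1.045436 = 40.772004.
y - mu = 25.29.
D = 2*(40.772004 - (25.29)) = 30.964008, which rounds to 30.9640.

30.9640


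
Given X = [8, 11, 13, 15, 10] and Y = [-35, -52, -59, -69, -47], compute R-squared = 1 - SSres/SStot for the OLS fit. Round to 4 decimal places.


After computing the OLS fit (b0=1.1644, b1=-4.6986):
SSres = 6.5479, SStot = 651.2000.
R^2 = 1 - 6.5479/651.2000 = 0.9899.

0.9899


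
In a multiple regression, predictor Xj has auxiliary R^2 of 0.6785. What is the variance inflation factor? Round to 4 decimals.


Using VIF = 1/(1 - R^2_j):
1 - 0.6785 = 0.3215.
VIF = 3.1104.

3.1104


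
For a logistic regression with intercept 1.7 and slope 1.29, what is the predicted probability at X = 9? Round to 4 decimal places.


z = 1.7 + 1.29 * 9 = 13.3100.
Sigmoid: P = 1 / (1 + exp(-13.3100)) = 1.0000.

1.0000


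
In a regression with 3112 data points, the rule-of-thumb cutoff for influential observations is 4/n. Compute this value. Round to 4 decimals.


Cook's distance cutoff = 4/n = 4/3112.
= 0.0013.

0.0013


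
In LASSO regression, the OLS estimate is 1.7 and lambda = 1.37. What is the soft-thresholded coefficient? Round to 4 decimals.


|beta_OLS| = 1.7.
lambda = 1.37.
Since |beta| > lambda, coefficient = sign(beta)*(|beta| - lambda) = 0.3300.
Result = 0.3300.

0.3300


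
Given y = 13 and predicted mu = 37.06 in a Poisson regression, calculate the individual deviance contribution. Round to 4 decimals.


First: ln(13/37.06) = -1.047589.
Then: 13 * -1.047589 = -13.618657.
y - mu = 13 - 37.06 = -24.06.
D = 2(-13.618657 - -24.06) = 20.882686, which rounds to 20.8827.

20.8827


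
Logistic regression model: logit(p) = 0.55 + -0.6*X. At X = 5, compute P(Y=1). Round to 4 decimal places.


z = 0.55 + -0.6 * 5 = -2.4500.
Sigmoid: P = 1 / (1 + exp(2.4500)) = 0.0794.

0.0794


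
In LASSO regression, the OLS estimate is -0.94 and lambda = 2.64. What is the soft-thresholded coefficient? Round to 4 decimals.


Absolute value: |-0.94| = 0.94.
Compare to lambda = 2.64.
Since |beta| <= lambda, the coefficient is set to 0.

0.0000


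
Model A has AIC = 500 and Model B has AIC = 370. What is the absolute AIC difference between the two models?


Compute |500 - 370| = 130.
Model B has the smaller AIC.

130


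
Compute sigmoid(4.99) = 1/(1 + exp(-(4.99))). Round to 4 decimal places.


exp(-4.9900) = 0.0068.
1 + exp(-z) = 1.0068.
sigmoid = 1/1.0068 = 0.9932.

0.9932


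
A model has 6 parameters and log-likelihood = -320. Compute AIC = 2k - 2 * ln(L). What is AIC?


AIC = 2k - 2*loglik = 2(6) - 2(-320).
= 12 + 640 = 652.

652


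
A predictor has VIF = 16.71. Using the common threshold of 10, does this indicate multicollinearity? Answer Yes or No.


The threshold is 10.
VIF = 16.71 is >= 10.
Multicollinearity indication: Yes.

Yes


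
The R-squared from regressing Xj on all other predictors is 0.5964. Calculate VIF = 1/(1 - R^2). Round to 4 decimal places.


VIF = 1 / (1 - 0.5964).
= 1 / 0.4036 = 2.4777.

2.4777


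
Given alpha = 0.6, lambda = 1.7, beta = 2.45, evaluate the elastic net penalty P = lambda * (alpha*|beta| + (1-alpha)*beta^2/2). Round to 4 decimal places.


alpha * |beta| = 0.6 * 2.45 = 1.4700.
(1-alpha) * beta^2/2 = 0.4 * 6.0025/2 = 1.2005.
Total = 1.7 * (1.4700 + 1.2005) = 4.5399.

4.5399


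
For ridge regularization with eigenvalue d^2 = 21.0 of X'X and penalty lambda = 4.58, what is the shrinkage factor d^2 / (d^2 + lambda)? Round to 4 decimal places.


Denominator = d^2 + lambda = 21.0 + 4.58 = 25.5800.
Shrinkage = 21.0 / 25.5800 = 0.8210.

0.8210


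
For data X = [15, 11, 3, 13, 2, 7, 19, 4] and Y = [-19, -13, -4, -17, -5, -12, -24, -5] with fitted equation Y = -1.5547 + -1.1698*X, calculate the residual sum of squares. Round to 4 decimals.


For each point, residual = actual - predicted.
Residuals: [0.1017, 1.4225, 1.0641, -0.2379, -1.1057, -2.2567, -0.2191, 1.2339].
Sum of squared residuals = 11.1085.

11.1085


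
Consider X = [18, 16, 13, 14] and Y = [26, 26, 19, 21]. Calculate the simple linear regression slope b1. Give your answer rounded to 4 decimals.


Calculate xbar = 15.2500, ybar = 23.0000.
S_xx = 14.7500, S_xy = 22.0000.
Using b1 = S_xy / S_xx = 22.0000 / 14.7500, we get b1 = 1.4915.

1.4915


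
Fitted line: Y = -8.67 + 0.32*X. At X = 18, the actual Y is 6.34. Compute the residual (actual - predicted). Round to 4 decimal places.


Compute yhat = -8.67 + (0.32)(18) = -2.9100.
Residual = actual - predicted = 6.34 - -2.9100 = 9.2500.

9.2500


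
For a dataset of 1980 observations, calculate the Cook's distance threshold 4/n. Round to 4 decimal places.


Using the rule of thumb:
Threshold = 4 / 1980 = 0.0020.

0.0020


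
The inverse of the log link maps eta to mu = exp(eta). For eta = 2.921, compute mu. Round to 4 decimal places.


Apply the inverse link:
mu = e^2.921 = 18.5598.

18.5598


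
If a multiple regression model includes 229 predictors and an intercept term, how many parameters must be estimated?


Each predictor gets one coefficient, plus one intercept.
Total parameters = 229 + 1 = 230.

230


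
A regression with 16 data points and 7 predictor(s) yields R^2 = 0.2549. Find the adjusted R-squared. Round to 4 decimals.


Plug in: Adj R^2 = 1 - (1 - 0.2549) * 15/8.
= 1 - 0.7451 * 15/8
= 1 - 11.1765 / 8
= 1 - 1.3971 = -0.3971.

-0.3971


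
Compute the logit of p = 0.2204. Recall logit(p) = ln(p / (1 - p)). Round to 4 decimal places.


Compute the odds: 0.2204/0.7796 = 0.2827.
Take the natural log: ln(0.2827) = -1.2633.

-1.2633


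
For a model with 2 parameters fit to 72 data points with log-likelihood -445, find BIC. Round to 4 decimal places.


Compute k*ln(n) = 2*ln(72) = 2*4.276666 = 8.553332.
Then -2*loglik = 890.
BIC = 8.553332 + 890 = 898.553332, which rounds to 898.5533.

898.5533


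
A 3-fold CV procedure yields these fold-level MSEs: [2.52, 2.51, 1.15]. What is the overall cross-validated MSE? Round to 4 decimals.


Total MSE across folds = 6.1800.
CV-MSE = 6.1800/3 = 2.0600.

2.0600


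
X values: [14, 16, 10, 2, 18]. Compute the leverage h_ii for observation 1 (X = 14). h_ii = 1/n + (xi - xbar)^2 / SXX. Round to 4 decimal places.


Compute xbar = 12.0000 with n = 5 observations.
SXX = 160.0000.
Leverage = 1/5 + (14 - 12.0000)^2/160.0000 = 0.2250.

0.2250


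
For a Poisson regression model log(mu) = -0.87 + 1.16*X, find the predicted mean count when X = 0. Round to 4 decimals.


Linear predictor: eta = -0.87 + (1.16)(0) = -0.8700.
Expected count: mu = exp(-0.8700) = 0.4190.

0.4190


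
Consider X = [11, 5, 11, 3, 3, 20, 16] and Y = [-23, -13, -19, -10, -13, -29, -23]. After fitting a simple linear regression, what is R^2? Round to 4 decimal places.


Fit the OLS line: b0 = -8.6495, b1 = -1.0066.
SSres = 19.4173.
SStot = 283.7143.
R^2 = 1 - 19.4173/283.7143 = 0.9316.

0.9316


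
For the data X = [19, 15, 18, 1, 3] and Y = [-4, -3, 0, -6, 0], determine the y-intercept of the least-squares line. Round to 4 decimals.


Compute b1 = 0.0635 from the OLS formula.
With xbar = 11.2000 and ybar = -2.6000, the intercept is:
b0 = -2.6000 - 0.0635 * 11.2000 = -3.3115.

-3.3115


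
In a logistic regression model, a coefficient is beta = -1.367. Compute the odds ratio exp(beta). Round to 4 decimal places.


Odds ratio = exp(beta) = exp(-1.367).
= 0.2549.

0.2549


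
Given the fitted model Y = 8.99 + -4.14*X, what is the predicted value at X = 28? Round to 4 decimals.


Substitute X = 28 into the equation:
Y = 8.99 + -4.14 * 28 = 8.99 + -115.9200 = -106.9300.

-106.9300


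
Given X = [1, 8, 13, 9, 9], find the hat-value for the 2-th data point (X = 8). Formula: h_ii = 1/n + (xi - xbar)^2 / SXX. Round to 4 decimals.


Mean of X: xbar = 8.0000.
SXX = 76.0000.
For X = 8: h = 1/5 + (8 - 8.0000)^2/76.0000 = 0.2000.

0.2000


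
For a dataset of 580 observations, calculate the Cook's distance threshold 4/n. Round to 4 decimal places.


Cook's distance cutoff = 4/n = 4/580.
= 0.0069.

0.0069


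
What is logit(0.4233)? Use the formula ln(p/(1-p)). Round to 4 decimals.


The odds are p/(1-p) = 0.4233 / 0.5767 = 0.7340.
logit(p) = ln(0.7340) = -0.3092.

-0.3092


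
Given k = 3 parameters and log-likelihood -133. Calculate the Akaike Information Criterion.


AIC = 2*3 - 2*(-133).
= 6 + 266 = 272.

272


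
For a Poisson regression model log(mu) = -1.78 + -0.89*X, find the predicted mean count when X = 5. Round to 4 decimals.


Linear predictor: eta = -1.78 + (-0.89)(5) = -6.2300.
Expected count: mu = exp(-6.2300) = 0.0020.

0.0020


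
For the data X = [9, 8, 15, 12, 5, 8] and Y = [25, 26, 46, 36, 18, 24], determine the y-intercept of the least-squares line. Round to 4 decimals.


Compute b1 = 2.8374 from the OLS formula.
With xbar = 9.5000 and ybar = 29.1667, the intercept is:
b0 = 29.1667 - 2.8374 * 9.5000 = 2.2114.

2.2114


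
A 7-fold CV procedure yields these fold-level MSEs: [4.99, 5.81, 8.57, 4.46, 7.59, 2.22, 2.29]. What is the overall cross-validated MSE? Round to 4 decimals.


Sum of fold MSEs = 35.9300.
Average = 35.9300 / 7 = 5.1329.

5.1329


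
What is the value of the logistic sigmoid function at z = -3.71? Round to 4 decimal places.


exp(3.7100) = 40.8538.
1 + exp(-z) = 41.8538.
sigmoid = 1/41.8538 = 0.0239.

0.0239


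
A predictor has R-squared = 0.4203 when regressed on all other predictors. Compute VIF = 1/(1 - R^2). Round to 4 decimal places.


Denominator: 1 - 0.4203 = 0.5797.
VIF = 1 / 0.5797 = 1.7250.

1.7250


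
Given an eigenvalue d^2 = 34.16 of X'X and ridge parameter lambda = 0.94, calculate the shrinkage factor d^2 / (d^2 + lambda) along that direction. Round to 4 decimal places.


Denominator = d^2 + lambda = 34.16 + 0.94 = 35.1000.
Shrinkage = 34.16 / 35.1000 = 0.9732.

0.9732


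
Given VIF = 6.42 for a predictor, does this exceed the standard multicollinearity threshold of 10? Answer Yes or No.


Check: VIF = 6.42 vs threshold = 10.
Since 6.42 < 10, the answer is No.

No


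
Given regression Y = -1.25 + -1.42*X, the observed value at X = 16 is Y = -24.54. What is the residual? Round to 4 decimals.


Predicted = -1.25 + -1.42 * 16 = -23.9700.
Residual = -24.54 - -23.9700 = -0.5700.

-0.5700


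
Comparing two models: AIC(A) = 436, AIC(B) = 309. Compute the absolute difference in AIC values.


|AIC_A - AIC_B| = |436 - 309| = 127.
Model B is preferred (lower AIC).

127


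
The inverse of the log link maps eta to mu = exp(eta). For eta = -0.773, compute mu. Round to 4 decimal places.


The inverse log link gives:
mu = exp(-0.773) = 0.4616.

0.4616


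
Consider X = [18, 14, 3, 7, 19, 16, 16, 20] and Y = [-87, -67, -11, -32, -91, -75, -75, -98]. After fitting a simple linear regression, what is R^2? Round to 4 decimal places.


The fitted line is Y = 3.8813 + -5.0181*X.
SSres = 7.7911, SStot = 6426.0000.
R^2 = 1 - SSres/SStot = 0.9988.

0.9988


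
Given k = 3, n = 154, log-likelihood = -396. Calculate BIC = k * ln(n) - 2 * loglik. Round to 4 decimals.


ln(154) = 5.036953.
k * ln(n) = 3 * 5.036953 = 15.110859.
-2L = 792.
BIC = 15.110859 + 792 = 807.110859, which rounds to 807.1109.

807.1109


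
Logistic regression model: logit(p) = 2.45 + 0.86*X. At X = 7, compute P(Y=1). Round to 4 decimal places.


Compute z = 2.45 + (0.86)(7) = 8.4700.
exp(-z) = 0.0002.
P = 1/(1 + 0.0002) = 0.9998.

0.9998


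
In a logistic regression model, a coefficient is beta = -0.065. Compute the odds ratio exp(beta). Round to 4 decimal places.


The odds ratio is computed as:
OR = e^(-0.065) = 0.9371.

0.9371


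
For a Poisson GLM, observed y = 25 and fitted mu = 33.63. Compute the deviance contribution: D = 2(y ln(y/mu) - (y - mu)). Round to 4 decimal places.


First: ln(25/33.63) = -0.296543.
Then: 25 * -0.296543 = -7.413575.
y - mu = 25 - 33.63 = -8.63.
D = 2(-7.413575 - -8.63) = 2.432850, which rounds to 2.4329.

2.4329


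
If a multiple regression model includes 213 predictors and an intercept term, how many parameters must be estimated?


Total coefficients = number of predictors + 1 (for the intercept).
= 213 + 1 = 214.

214


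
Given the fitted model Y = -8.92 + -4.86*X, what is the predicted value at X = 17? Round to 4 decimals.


Predicted value:
Y = -8.92 + (-4.86)(17) = -8.92 + -82.6200 = -91.5400.

-91.5400


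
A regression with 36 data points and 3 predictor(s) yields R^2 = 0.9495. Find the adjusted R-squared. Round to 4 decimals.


Adjusted R^2 = 1 - (1 - R^2) * (n-1)/(n-p-1).
(1 - R^2) = 0.0505.
(n-1)/(n-p-1) = 35/32.
(1 - R^2) * (n-1) = 0.0505 * 35 = 1.7675.
Divide by (n-p-1): 1.7675 / 32 = 0.0552.
Adj R^2 = 1 - 0.0552 = 0.9448.

0.9448


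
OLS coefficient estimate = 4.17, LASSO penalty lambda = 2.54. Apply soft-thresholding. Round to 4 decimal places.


Absolute value: |4.17| = 4.17.
Compare to lambda = 2.54.
Since |beta| > lambda, coefficient = sign(beta)*(|beta| - lambda) = 1.6300.

1.6300


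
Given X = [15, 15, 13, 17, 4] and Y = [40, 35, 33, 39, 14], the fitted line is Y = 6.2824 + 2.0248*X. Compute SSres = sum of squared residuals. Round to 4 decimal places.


For each point, residual = actual - predicted.
Residuals: [3.3456, -1.6544, 0.3952, -1.7040, -0.3816].
Sum of squared residuals = 17.1355.

17.1355


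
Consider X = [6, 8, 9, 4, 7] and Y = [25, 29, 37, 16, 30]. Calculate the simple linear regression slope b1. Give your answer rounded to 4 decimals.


Calculate xbar = 6.8000, ybar = 27.4000.
S_xx = 14.8000, S_xy = 57.4000.
Using b1 = S_xy / S_xx = 57.4000 / 14.8000, we get b1 = 3.8784.

3.8784


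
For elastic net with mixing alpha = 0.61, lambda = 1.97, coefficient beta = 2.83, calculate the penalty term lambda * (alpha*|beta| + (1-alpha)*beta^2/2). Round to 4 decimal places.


Compute:
L1 = 0.61 * 2.83 = 1.7263.
L2 = 0.39 * 2.83^2 / 2 = 1.5617.
Penalty = 1.97 * (1.7263 + 1.5617) = 6.4774.

6.4774


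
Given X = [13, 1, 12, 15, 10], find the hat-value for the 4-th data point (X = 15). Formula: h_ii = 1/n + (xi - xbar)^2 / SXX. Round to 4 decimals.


Mean of X: xbar = 10.2000.
SXX = 118.8000.
For X = 15: h = 1/5 + (15 - 10.2000)^2/118.8000 = 0.3939.

0.3939


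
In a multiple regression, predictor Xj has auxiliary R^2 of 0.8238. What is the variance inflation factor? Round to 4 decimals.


Denominator: 1 - 0.8238 = 0.1762.
VIF = 1 / 0.1762 = 5.6754.

5.6754


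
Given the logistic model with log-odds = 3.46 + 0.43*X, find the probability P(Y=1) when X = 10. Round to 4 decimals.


Linear predictor: z = 3.46 + 0.43 * 10 = 7.7600.
P = 1/(1 + exp(-7.7600)) = 1/(1 + 0.0004) = 0.9996.

0.9996


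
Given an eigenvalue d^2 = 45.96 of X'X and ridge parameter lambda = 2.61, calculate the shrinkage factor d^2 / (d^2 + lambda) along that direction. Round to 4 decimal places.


Denominator = d^2 + lambda = 45.96 + 2.61 = 48.5700.
Shrinkage = 45.96 / 48.5700 = 0.9463.

0.9463


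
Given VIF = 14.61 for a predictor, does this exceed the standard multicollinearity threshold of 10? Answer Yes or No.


Compare VIF = 14.61 to the threshold of 10.
14.61 >= 10, so the answer is Yes.

Yes


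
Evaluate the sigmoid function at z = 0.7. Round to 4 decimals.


Compute exp(-0.7000) = 0.4966.
Sigmoid = 1 / (1 + 0.4966) = 1 / 1.4966 = 0.6682.

0.6682


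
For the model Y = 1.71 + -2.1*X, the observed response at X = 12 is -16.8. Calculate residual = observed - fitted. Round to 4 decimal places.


Fitted value at X = 12 is yhat = 1.71 + -2.1*12 = -23.4900.
Residual = -16.8 - -23.4900 = 6.6900.

6.6900


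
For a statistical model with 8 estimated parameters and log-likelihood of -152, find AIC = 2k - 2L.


Compute:
2k = 2*8 = 16.
-2*loglik = -2*(-152) = 304.
AIC = 16 + 304 = 320.

320


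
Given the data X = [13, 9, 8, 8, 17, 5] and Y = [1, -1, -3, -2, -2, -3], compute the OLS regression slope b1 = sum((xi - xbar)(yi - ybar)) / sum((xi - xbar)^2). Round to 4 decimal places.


First compute the means: xbar = 10.0000, ybar = -1.6667.
Then S_xx = sum((xi - xbar)^2) = 92.0000.
S_xy = sum((xi - xbar)(yi - ybar)) = 15.0000.
b1 = S_xy / S_xx = 15.0000 / 92.0000 = 0.1630.

0.1630


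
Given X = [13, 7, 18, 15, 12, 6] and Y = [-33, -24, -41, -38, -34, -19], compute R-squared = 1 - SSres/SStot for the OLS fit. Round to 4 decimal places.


The fitted line is Y = -10.3994 + -1.7832*X.
SSres = 13.8097, SStot = 353.5000.
R^2 = 1 - SSres/SStot = 0.9609.

0.9609


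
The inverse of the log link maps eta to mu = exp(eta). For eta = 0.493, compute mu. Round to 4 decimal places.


mu = exp(eta) = exp(0.493).
= 1.6372.

1.6372


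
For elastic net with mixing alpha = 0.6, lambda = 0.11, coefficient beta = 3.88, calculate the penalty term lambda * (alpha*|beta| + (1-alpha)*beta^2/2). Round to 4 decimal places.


alpha * |beta| = 0.6 * 3.88 = 2.3280.
(1-alpha) * beta^2/2 = 0.4 * 15.0544/2 = 3.0109.
Total = 0.11 * (2.3280 + 3.0109) = 0.5873.

0.5873


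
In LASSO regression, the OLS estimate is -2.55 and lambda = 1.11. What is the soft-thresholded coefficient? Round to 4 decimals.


Absolute value: |-2.55| = 2.55.
Compare to lambda = 1.11.
Since |beta| > lambda, coefficient = sign(beta)*(|beta| - lambda) = -1.4400.

-1.4400


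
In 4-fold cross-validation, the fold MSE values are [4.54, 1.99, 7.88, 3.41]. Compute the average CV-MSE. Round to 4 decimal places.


Total MSE across folds = 17.8200.
CV-MSE = 17.8200/4 = 4.4550.

4.4550


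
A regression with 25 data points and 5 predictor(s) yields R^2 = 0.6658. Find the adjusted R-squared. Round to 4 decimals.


Adjusted R^2 = 1 - (1 - R^2) * (n-1)/(n-p-1).
(1 - R^2) = 0.3342.
(n-1)/(n-p-1) = 24/19.
(1 - R^2) * (n-1) = 0.3342 * 24 = 8.0208.
Divide by (n-p-1): 8.0208 / 19 = 0.4221.
Adj R^2 = 1 - 0.4221 = 0.5779.

0.5779


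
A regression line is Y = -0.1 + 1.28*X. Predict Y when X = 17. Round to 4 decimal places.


Plug X = 17 into Y = -0.1 + 1.28*X:
Y = -0.1 + 21.7600 = 21.6600.

21.6600


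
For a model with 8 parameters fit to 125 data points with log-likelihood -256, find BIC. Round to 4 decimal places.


ln(125) = 4.828314.
k * ln(n) = 8 * 4.828314 = 38.626512.
-2L = 512.
BIC = 38.626512 + 512 = 550.626512, which rounds to 550.6265.

550.6265


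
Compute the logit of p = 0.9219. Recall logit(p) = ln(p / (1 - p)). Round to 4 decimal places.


The odds are p/(1-p) = 0.9219 / 0.0781 = 11.8041.
logit(p) = ln(11.8041) = 2.4684.

2.4684


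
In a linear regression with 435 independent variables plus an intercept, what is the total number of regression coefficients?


Including the intercept, the model has 435 predictor coefficients + 1 intercept.
Total = 436.

436


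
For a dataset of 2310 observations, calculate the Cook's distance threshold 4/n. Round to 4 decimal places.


Using the rule of thumb:
Threshold = 4 / 2310 = 0.0017.

0.0017


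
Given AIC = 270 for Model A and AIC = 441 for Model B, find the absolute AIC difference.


|AIC_A - AIC_B| = |270 - 441| = 171.
Model A is preferred (lower AIC).

171


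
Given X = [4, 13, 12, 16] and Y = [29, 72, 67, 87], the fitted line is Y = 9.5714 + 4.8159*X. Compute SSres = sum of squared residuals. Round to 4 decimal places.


Compute predicted values, then residuals = yi - yhat_i.
Residuals: [0.1650, -0.1781, -0.3622, 0.3742].
SSres = sum(residual^2) = 0.3302.

0.3302


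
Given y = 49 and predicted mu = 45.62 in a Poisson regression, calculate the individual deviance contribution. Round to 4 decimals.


Compute y*ln(y/mu) = 49*ln(49/45.62) = 49*0.071474 = 3.502226.
y - mu = 3.38.
D = 2*(3.502226 - (3.38)) = 0.244452, which rounds to 0.2445.

0.2445


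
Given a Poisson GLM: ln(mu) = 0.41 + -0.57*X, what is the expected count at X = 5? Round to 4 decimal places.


Compute eta = 0.41 + -0.57 * 5 = -2.4400.
Apply inverse link: mu = e^-2.4400 = 0.0872.

0.0872


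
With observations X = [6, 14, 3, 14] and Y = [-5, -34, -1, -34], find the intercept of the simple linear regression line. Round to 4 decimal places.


The slope is b1 = -3.1715.
Sample means are xbar = 9.2500 and ybar = -18.5000.
Intercept: b0 = -18.5000 - (-3.1715)(9.2500) = 10.8364.

10.8364


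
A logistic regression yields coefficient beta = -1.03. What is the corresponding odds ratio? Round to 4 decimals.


The odds ratio is computed as:
OR = e^(-1.03) = 0.3570.

0.3570


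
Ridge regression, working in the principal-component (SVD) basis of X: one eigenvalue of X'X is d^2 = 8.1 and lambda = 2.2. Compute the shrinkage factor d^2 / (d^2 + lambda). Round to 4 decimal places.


Compute the denominator: 8.1 + 2.2 = 10.3000.
Shrinkage factor = 8.1 / 10.3000 = 0.7864.

0.7864


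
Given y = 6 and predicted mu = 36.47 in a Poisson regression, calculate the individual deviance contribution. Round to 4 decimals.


y/mu = 6/36.47 = 0.164519 (approx.), and ln(6/36.47) = -1.804731.
y * ln(y/mu) = 6 * -1.804731 = -10.828386.
y - mu = -30.47.
D = 2 * (-10.828386 - -30.47) = 39.283228, which rounds to 39.2832.

39.2832


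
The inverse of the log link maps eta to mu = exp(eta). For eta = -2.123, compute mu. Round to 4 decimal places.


mu = exp(eta) = exp(-2.123).
= 0.1197.

0.1197


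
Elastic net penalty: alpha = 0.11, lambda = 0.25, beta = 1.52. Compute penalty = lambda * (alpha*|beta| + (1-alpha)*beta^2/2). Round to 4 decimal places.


L1 component = 0.11 * |1.52| = 0.1672.
L2 component = 0.89 * 1.52^2 / 2 = 1.0281.
Penalty = 0.25 * (0.1672 + 1.0281) = 0.25 * 1.1953 = 0.2988.

0.2988


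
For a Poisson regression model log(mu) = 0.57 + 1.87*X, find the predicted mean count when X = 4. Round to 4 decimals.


eta = 0.57 + 1.87 * 4 = 8.0500.
mu = exp(8.0500) = 3133.7950.

3133.7950


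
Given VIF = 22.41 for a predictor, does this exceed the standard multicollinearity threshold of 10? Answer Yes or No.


The threshold is 10.
VIF = 22.41 is >= 10.
Multicollinearity indication: Yes.

Yes


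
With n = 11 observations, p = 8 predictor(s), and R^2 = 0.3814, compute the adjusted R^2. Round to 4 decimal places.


Adjusted R^2 = 1 - (1 - R^2) * (n-1)/(n-p-1).
(1 - R^2) = 0.6186.
(n-1)/(n-p-1) = 10/2.
(1 - R^2) * (n-1) = 0.6186 * 10 = 6.1860.
Divide by (n-p-1): 6.1860 / 2 = 3.0930.
Adj R^2 = 1 - 3.0930 = -2.0930.

-2.0930


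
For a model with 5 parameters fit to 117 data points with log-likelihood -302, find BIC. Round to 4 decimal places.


ln(117) = 4.762174.
k * ln(n) = 5 * 4.762174 = 23.810870.
-2L = 604.
BIC = 23.810870 + 604 = 627.810870, which rounds to 627.8109.

627.8109


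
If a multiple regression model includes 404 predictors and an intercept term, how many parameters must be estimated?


Each predictor gets one coefficient, plus one intercept.
Total parameters = 404 + 1 = 405.

405


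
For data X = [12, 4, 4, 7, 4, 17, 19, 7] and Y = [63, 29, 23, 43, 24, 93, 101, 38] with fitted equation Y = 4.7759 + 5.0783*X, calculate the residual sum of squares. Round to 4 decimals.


Predicted values from Y = 4.7759 + 5.0783*X.
Residuals: [-2.7155, 3.9109, -2.0891, 2.6760, -1.0891, 1.8930, -0.2636, -2.3240].
SSres = 44.4344.

44.4344


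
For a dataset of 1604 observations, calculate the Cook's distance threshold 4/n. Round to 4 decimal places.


Using the rule of thumb:
Threshold = 4 / 1604 = 0.0025.

0.0025


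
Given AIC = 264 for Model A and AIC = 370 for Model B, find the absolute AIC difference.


Absolute difference = |264 - 370| = 106.
The model with lower AIC (A) is preferred.

106


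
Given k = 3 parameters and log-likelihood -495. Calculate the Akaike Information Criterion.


Compute:
2k = 2*3 = 6.
-2*loglik = -2*(-495) = 990.
AIC = 6 + 990 = 996.

996


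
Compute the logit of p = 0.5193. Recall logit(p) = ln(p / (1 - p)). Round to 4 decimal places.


Compute the odds: 0.5193/0.4807 = 1.0803.
Take the natural log: ln(1.0803) = 0.0772.

0.0772


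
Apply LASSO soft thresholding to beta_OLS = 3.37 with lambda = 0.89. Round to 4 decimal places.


Check: |3.37| = 3.37 vs lambda = 0.89.
Since |beta| > lambda, coefficient = sign(beta)*(|beta| - lambda) = 2.4800.
Soft-thresholded coefficient = 2.4800.

2.4800


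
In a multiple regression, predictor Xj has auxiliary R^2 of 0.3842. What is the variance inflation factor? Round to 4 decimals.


Using VIF = 1/(1 - R^2_j):
1 - 0.3842 = 0.6158.
VIF = 1.6239.

1.6239


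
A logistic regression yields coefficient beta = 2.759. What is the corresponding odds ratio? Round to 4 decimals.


The odds ratio is computed as:
OR = e^(2.759) = 15.7841.

15.7841


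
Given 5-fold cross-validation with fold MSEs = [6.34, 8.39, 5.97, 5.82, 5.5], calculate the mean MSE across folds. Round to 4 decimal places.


Sum of fold MSEs = 32.0200.
Average = 32.0200 / 5 = 6.4040.

6.4040


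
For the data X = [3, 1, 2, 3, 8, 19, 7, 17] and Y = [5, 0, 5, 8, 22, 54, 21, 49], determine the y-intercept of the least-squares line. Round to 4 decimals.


Compute b1 = 2.9792 from the OLS formula.
With xbar = 7.5000 and ybar = 20.5000, the intercept is:
b0 = 20.5000 - 2.9792 * 7.5000 = -1.8438.

-1.8438


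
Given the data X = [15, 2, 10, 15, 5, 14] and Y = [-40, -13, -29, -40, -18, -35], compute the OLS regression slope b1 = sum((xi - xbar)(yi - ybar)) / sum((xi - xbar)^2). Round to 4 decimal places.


Calculate xbar = 10.1667, ybar = -29.1667.
S_xx = 154.8333, S_xy = -316.8333.
Using b1 = S_xy / S_xx = -316.8333 / 154.8333, we get b1 = -2.0463.

-2.0463


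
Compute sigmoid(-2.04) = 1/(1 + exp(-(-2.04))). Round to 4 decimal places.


First, exp(2.0400) = 7.6906.
Then sigma(z) = 1/(1 + 7.6906) = 0.1151.

0.1151


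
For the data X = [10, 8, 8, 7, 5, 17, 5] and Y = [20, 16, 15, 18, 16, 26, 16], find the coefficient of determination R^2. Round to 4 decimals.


After computing the OLS fit (b0=10.7753, b1=0.8596):
SSres = 13.7079, SStot = 88.8571.
R^2 = 1 - 13.7079/88.8571 = 0.8457.

0.8457


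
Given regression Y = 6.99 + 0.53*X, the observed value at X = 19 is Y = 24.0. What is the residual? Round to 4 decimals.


Fitted value at X = 19 is yhat = 6.99 + 0.53*19 = 17.0600.
Residual = 24.0 - 17.0600 = 6.9400.

6.9400


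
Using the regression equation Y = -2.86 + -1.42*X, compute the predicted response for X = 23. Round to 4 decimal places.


Substitute X = 23 into the equation:
Y = -2.86 + -1.42 * 23 = -2.86 + -32.6600 = -35.5200.

-35.5200


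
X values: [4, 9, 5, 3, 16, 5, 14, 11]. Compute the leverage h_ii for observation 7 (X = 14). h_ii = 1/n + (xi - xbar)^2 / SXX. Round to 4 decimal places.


n = 8, xbar = 8.3750.
SXX = sum((xi - xbar)^2) = 167.8750.
h = 1/8 + (14 - 8.3750)^2 / 167.8750 = 0.3135.

0.3135


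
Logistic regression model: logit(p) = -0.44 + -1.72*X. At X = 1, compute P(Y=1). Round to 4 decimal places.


z = -0.44 + -1.72 * 1 = -2.1600.
Sigmoid: P = 1 / (1 + exp(2.1600)) = 0.1034.

0.1034


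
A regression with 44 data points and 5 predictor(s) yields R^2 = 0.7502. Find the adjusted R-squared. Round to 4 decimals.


Plug in: Adj R^2 = 1 - (1 - 0.7502) * 43/38.
= 1 - 0.2498 * 43/38
= 1 - 10.7414 / 38
= 1 - 0.2827 = 0.7173.

0.7173


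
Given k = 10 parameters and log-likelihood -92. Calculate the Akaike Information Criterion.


AIC = 2k - 2*loglik = 2(10) - 2(-92).
= 20 + 184 = 204.

204


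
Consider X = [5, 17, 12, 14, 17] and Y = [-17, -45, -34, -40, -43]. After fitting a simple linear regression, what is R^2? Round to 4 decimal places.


The fitted line is Y = -6.3510 + -2.2653*X.
SSres = 7.9020, SStot = 510.8000.
R^2 = 1 - SSres/SStot = 0.9845.

0.9845


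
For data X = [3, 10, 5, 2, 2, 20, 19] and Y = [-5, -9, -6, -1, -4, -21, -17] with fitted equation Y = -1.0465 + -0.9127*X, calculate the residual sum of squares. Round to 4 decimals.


For each point, residual = actual - predicted.
Residuals: [-1.2154, 1.1735, -0.3900, 1.8719, -1.1281, -1.6995, 1.3878].
Sum of squared residuals = 12.5973.

12.5973


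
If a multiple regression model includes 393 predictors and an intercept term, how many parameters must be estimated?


Total coefficients = number of predictors + 1 (for the intercept).
= 393 + 1 = 394.

394


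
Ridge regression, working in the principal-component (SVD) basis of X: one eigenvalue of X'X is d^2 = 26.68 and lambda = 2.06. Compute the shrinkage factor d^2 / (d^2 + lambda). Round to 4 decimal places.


d^2 + lambda = 26.68 + 2.06 = 28.7400.
Shrinkage factor = 26.68/28.7400 = 0.9283.

0.9283


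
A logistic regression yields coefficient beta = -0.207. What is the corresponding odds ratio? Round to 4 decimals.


exp(-0.207) = 0.8130.
So the odds ratio is 0.8130.

0.8130


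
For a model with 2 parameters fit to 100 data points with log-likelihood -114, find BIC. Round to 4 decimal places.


Compute k*ln(n) = 2*ln(100) = 2*4.605170 = 9.210340.
Then -2*loglik = 228.
BIC = 9.210340 + 228 = 237.210340, which rounds to 237.2103.

237.2103


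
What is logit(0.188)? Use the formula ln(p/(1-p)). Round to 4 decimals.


Compute the odds: 0.188/0.812 = 0.2315.
Take the natural log: ln(0.2315) = -1.4631.

-1.4631


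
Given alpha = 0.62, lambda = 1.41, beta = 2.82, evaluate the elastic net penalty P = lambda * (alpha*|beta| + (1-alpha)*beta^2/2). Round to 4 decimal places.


alpha * |beta| = 0.62 * 2.82 = 1.7484.
(1-alpha) * beta^2/2 = 0.38 * 7.9524/2 = 1.5110.
Total = 1.41 * (1.7484 + 1.5110) = 4.5957.

4.5957


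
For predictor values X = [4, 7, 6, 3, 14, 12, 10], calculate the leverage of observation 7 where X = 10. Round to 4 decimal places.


n = 7, xbar = 8.0000.
SXX = sum((xi - xbar)^2) = 102.0000.
h = 1/7 + (10 - 8.0000)^2 / 102.0000 = 0.1821.

0.1821


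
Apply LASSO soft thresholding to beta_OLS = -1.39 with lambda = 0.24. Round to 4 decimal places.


|beta_OLS| = 1.39.
lambda = 0.24.
Since |beta| > lambda, coefficient = sign(beta)*(|beta| - lambda) = -1.1500.
Result = -1.1500.

-1.1500


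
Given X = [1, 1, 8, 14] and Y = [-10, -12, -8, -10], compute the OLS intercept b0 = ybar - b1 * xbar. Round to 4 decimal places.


Compute b1 = 0.1186 from the OLS formula.
With xbar = 6.0000 and ybar = -10.0000, the intercept is:
b0 = -10.0000 - 0.1186 * 6.0000 = -10.7119.

-10.7119


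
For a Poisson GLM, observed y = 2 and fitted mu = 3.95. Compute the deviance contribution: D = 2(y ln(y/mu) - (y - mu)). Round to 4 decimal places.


Compute y*ln(y/mu) = 2*ln(2/3.95) = 2*-0.680568 = -1.361136.
y - mu = -1.95.
D = 2*(-1.361136 - (-1.95)) = 1.177728, which rounds to 1.1777.

1.1777


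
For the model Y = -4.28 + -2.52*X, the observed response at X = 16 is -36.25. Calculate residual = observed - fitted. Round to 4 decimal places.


Fitted value at X = 16 is yhat = -4.28 + -2.52*16 = -44.6000.
Residual = -36.25 - -44.6000 = 8.3500.

8.3500


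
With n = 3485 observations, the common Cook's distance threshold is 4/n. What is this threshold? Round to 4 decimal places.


Using the rule of thumb:
Threshold = 4 / 3485 = 0.0011.

0.0011


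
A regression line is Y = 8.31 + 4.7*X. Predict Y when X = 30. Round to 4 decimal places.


Plug X = 30 into Y = 8.31 + 4.7*X:
Y = 8.31 + 141.0000 = 149.3100.

149.3100


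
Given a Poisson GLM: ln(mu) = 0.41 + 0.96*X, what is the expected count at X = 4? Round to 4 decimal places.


eta = 0.41 + 0.96 * 4 = 4.2500.
mu = exp(4.2500) = 70.1054.

70.1054


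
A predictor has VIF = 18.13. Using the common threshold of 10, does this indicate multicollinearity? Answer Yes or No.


The threshold is 10.
VIF = 18.13 is >= 10.
Multicollinearity indication: Yes.

Yes


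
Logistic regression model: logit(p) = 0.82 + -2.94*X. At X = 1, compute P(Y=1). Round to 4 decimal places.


Compute z = 0.82 + (-2.94)(1) = -2.1200.
exp(-z) = 8.3311.
P = 1/(1 + 8.3311) = 0.1072.

0.1072


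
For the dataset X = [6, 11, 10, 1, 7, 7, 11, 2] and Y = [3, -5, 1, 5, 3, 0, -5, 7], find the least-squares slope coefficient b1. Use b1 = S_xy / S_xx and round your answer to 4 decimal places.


First compute the means: xbar = 6.8750, ybar = 1.1250.
Then S_xx = sum((xi - xbar)^2) = 102.8750.
S_xy = sum((xi - xbar)(yi - ybar)) = -103.8750.
b1 = S_xy / S_xx = -103.8750 / 102.8750 = -1.0097.

-1.0097


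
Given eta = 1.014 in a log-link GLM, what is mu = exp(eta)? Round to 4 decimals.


Apply the inverse link:
mu = e^1.014 = 2.7566.

2.7566


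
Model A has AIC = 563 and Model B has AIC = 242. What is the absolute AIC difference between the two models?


|AIC_A - AIC_B| = |563 - 242| = 321.
Model B is preferred (lower AIC).

321


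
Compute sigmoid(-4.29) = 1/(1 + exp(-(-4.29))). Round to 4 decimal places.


Compute exp(4.2900) = 72.9665.
Sigmoid = 1 / (1 + 72.9665) = 1 / 73.9665 = 0.0135.

0.0135


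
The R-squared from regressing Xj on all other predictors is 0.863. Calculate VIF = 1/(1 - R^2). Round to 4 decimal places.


VIF = 1 / (1 - 0.863).
= 1 / 0.137 = 7.2993.

7.2993


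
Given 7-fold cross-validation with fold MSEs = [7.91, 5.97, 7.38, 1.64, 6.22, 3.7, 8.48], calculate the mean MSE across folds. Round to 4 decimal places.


Total MSE across folds = 41.3000.
CV-MSE = 41.3000/7 = 5.9000.

5.9000


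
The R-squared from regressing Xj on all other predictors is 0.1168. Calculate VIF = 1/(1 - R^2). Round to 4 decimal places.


Using VIF = 1/(1 - R^2_j):
1 - 0.1168 = 0.8832.
VIF = 1.1322.

1.1322


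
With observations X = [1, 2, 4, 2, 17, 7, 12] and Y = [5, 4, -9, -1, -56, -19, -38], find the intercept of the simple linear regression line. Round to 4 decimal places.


Compute b1 = -3.8268 from the OLS formula.
With xbar = 6.4286 and ybar = -16.2857, the intercept is:
b0 = -16.2857 - -3.8268 * 6.4286 = 8.3150.

8.3150


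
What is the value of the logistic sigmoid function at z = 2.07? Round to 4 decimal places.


Compute exp(-2.0700) = 0.1262.
Sigmoid = 1 / (1 + 0.1262) = 1 / 1.1262 = 0.8880.

0.8880


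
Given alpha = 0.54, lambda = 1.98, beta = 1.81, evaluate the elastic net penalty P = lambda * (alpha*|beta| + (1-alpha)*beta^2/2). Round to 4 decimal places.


Compute:
L1 = 0.54 * 1.81 = 0.9774.
L2 = 0.46 * 1.81^2 / 2 = 0.7535.
Penalty = 1.98 * (0.9774 + 0.7535) = 3.4272.

3.4272


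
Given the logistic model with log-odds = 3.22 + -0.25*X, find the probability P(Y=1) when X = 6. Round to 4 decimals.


z = 3.22 + -0.25 * 6 = 1.7200.
Sigmoid: P = 1 / (1 + exp(-1.7200)) = 0.8481.

0.8481


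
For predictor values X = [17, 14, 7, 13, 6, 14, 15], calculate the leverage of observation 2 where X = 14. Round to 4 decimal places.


Compute xbar = 12.2857 with n = 7 observations.
SXX = 103.4286.
Leverage = 1/7 + (14 - 12.2857)^2/103.4286 = 0.1713.

0.1713


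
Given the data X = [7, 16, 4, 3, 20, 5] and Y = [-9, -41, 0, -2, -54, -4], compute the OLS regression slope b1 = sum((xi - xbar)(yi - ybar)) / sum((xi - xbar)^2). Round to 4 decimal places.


Calculate xbar = 9.1667, ybar = -18.3333.
S_xx = 250.8333, S_xy = -816.6667.
Using b1 = S_xy / S_xx = -816.6667 / 250.8333, we get b1 = -3.2558.

-3.2558


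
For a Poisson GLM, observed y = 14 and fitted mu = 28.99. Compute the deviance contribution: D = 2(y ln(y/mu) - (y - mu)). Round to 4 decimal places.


y/mu = 14/28.99 = 0.482925 (approx.), and ln(14/28.99) = -0.727894.
y * ln(y/mu) = 14 * -0.727894 = -10.190516.
y - mu = -14.99.
D = 2 * (-10.190516 - -14.99) = 9.598968, which rounds to 9.5990.

9.5990


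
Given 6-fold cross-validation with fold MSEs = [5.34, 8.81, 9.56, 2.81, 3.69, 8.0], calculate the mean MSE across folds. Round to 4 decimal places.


Add all fold MSEs: 38.2100.
Divide by k = 6: 38.2100/6 = 6.3683.

6.3683


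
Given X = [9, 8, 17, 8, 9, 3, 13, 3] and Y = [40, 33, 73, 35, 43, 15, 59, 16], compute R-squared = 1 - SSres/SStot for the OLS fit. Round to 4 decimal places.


The fitted line is Y = 2.5114 + 4.1987*X.
SSres = 23.4397, SStot = 2729.5000.
R^2 = 1 - SSres/SStot = 0.9914.

0.9914


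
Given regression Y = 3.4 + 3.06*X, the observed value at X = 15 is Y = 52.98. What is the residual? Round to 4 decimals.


Predicted = 3.4 + 3.06 * 15 = 49.3000.
Residual = 52.98 - 49.3000 = 3.6800.

3.6800


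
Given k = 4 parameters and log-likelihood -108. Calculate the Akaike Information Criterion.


Compute:
2k = 2*4 = 8.
-2*loglik = -2*(-108) = 216.
AIC = 8 + 216 = 224.

224


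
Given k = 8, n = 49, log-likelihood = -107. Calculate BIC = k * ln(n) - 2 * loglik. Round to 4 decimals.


ln(49) = 3.891820.
k * ln(n) = 8 * 3.891820 = 31.134560.
-2L = 214.
BIC = 31.134560 + 214 = 245.134560, which rounds to 245.1346.

245.1346
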